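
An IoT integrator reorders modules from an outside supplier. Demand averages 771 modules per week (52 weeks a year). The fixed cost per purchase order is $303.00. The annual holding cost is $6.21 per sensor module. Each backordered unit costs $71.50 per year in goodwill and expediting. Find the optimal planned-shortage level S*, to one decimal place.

Annual demand D = 771 × 52 = 40,092.
With planned backorders, Q* = √(2DS/H) · √((H+B)/B).
√(2DS/H) = √(2 × 40,092 × 303 / 6.21) = 1977.969.
√((H+B)/B) = √((6.21+71.5)/71.5) = 1.0425.
Q* ≈ 2062.077.
S* = Q* · H/(H+B) = 2062.077 × 6.21/77.71 ≈ 164.786.

S* ≈ 164.8 modules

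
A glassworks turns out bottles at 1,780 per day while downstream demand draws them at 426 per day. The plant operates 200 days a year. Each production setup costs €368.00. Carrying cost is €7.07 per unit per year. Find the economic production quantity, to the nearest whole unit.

Q* ≈ 3,415 bottles

Annual demand D = 426 × 200 = 85,200.
Production build-up factor (1 − d/p) = 1 − 426/1,780 = 0.7607.
Q* = √(2DS / (H(1 − d/p))) = √(2 × 85,200 × 368 / (7.07 × 0.7607)).
= √(62,707,200 / 5.378) ≈ 3414.677.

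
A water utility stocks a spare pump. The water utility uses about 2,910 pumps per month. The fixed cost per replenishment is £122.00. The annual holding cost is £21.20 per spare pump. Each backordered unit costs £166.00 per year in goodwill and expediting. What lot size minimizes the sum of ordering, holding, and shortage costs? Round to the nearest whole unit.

Q* ≈ 673 pumps

Annual demand D = 2,910 × 12 = 34,920.
With planned backorders, Q* = √(2DS/H) · √((H+B)/B).
√(2DS/H) = √(2 × 34,920 × 122 / 21.2) = 633.963.
√((H+B)/B) = √((21.2+166)/166) = 1.0619.
Q* ≈ 673.229.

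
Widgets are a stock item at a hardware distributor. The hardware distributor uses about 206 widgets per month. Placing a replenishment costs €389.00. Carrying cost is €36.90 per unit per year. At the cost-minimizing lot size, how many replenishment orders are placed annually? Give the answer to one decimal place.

Annual demand D = 206 × 12 = 2,472.
EOQ = √(2DS/H) = √(2 × 2,472 × 389 / 36.9) ≈ 228.30.
Orders per year = D / Q* = 2,472 / 228.30 ≈ 10.828.

N ≈ 10.8 orders per year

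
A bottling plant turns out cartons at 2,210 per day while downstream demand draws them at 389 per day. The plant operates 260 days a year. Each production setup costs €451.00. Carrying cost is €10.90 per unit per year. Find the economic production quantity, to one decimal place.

Q* ≈ 3,187.1 cartons

Annual demand D = 389 × 260 = 101,140.
Production build-up factor (1 − d/p) = 1 − 389/2,210 = 0.8240.
Q* = √(2DS / (H(1 − d/p))) = √(2 × 101,140 × 451 / (10.9 × 0.8240)).
= √(91,228,280 / 8.9814) ≈ 3187.078.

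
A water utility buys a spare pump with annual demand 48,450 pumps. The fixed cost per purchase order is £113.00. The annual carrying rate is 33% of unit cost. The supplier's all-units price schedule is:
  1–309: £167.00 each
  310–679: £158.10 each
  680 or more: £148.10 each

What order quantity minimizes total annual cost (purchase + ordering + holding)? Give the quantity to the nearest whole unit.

Q* ≈ 680 pumps

Holding cost per unit per year at price C is H = 0.33·C.
For each price level, check whether its EOQ is feasible; otherwise the best quantity at that price is the breakpoint.
Tier 1 (£167.00): EOQ = 445.7 exceeds tier's upper bound 309, so this tier is dominated.
EOQ at £158.10 = 458.1 (feasible in tier 2): TC = 48,450×£158.10 + (48,450/458.1)×113 + (458.1/2)×0.33×£158.10 = £7,683,846.44.
EOQ at £148.10 = 473.3 < 680, so use break Q=680: TC = 48,450×£148.10 + (48,450/680.0)×113 + (680.0/2)×0.33×£148.10 = £7,200,113.07.
Lowest total cost is £7,200,113.07 at Q = 680.0.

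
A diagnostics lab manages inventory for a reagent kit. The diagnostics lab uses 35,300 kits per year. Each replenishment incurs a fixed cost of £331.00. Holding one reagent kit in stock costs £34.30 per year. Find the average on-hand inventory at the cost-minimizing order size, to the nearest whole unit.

Q* = √(2DS/H) = √(2 × 35,300 × 331 / 34.3) ≈ 825.41.
Average inventory = Q*/2 ≈ 825.41 / 2 = 412.705.

Average inventory ≈ 413 kits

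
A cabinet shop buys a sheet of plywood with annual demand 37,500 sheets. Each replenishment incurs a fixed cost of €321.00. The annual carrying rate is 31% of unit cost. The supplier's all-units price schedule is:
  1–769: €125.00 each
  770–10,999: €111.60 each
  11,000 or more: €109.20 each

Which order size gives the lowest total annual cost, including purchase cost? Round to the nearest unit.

Q* ≈ 834 sheets

Holding cost per unit per year at price C is H = 0.31·C.
Candidates are each tier's EOQ (if it falls in that tier) and each price-break quantity.
Tier 1 (€125.00): EOQ = 788.2 exceeds tier's upper bound 769, so this tier is dominated.
EOQ at €111.60 = 834.2 (feasible in tier 2): TC = 37,500×€111.60 + (37,500/834.2)×321 + (834.2/2)×0.31×€111.60 = €4,213,859.98.
EOQ at €109.20 = 843.3 < 11000, so use break Q=11000: TC = 37,500×€109.20 + (37,500/11000.0)×321 + (11000.0/2)×0.31×€109.20 = €4,282,280.32.
Lowest total cost is €4,213,859.98 at Q = 834.2.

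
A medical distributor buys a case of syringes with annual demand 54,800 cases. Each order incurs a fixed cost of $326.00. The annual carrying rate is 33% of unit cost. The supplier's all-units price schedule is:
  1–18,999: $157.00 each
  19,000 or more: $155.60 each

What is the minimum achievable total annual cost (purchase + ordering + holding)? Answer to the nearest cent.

TC* ≈ $8,646,625.00

Holding cost per unit per year at price C is H = 0.33·C.
For each price level, check whether its EOQ is feasible; otherwise the best quantity at that price is the breakpoint.
EOQ at $157.00 = 830.4 (feasible in tier 1): TC = 54,800×$157.00 + (54,800/830.4)×326 + (830.4/2)×0.33×$157.00 = $8,646,625.00.
EOQ at $155.60 = 834.2 < 19000, so use break Q=19000: TC = 54,800×$155.60 + (54,800/19000.0)×326 + (19000.0/2)×0.33×$155.60 = $9,015,626.25.
Lowest total cost among the candidates is at Q = 830.4.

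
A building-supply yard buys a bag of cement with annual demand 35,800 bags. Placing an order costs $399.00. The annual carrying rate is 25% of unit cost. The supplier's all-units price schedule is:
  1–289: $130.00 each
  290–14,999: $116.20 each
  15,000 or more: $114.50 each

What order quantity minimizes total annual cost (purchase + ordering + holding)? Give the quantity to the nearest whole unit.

Holding cost per unit per year at price C is H = 0.25·C.
For each price level, check whether its EOQ is feasible; otherwise the best quantity at that price is the breakpoint.
Tier 1 ($130.00): EOQ = 937.6 exceeds tier's upper bound 289, so this tier is dominated.
EOQ at $116.20 = 991.7 (feasible in tier 2): TC = 35,800×$116.20 + (35,800/991.7)×399 + (991.7/2)×0.25×$116.20 = $4,188,768.19.
EOQ at $114.50 = 999.0 < 15000, so use break Q=15000: TC = 35,800×$114.50 + (35,800/15000.0)×399 + (15000.0/2)×0.25×$114.50 = $4,314,739.78.
Lowest total cost is $4,188,768.19 at Q = 991.7.

Q* ≈ 992 bags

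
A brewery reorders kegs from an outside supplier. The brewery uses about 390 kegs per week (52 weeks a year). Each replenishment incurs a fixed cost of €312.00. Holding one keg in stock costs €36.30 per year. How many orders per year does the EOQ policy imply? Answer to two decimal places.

Annual demand D = 390 × 52 = 20,280.
EOQ = √(2DS/H) = √(2 × 20,280 × 312 / 36.3) ≈ 590.44.
Orders per year = D / Q* = 20,280 / 590.44 ≈ 34.347.

N ≈ 34.35 orders per year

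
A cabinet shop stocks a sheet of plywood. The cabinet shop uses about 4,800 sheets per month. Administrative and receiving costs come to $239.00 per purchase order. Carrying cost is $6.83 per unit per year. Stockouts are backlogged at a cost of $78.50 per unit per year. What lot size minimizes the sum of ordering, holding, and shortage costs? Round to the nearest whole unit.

Q* ≈ 2,093 sheets

Annual demand D = 4,800 × 12 = 57,600.
With planned backorders, Q* = √(2DS/H) · √((H+B)/B).
√(2DS/H) = √(2 × 57,600 × 239 / 6.83) = 2007.774.
√((H+B)/B) = √((6.83+78.5)/78.5) = 1.0426.
Q* ≈ 2093.297.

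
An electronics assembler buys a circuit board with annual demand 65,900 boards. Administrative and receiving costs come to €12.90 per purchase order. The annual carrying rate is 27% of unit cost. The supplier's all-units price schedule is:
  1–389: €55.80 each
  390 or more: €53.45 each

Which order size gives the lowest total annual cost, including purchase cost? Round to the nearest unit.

Q* ≈ 390 boards

Holding cost per unit per year at price C is H = 0.27·C.
For each price level, check whether its EOQ is feasible; otherwise the best quantity at that price is the breakpoint.
EOQ at €55.80 = 335.9 (feasible in tier 1): TC = 65,900×€55.80 + (65,900/335.9)×12.9 + (335.9/2)×0.27×€55.80 = €3,682,281.18.
EOQ at €53.45 = 343.2 < 390, so use break Q=390: TC = 65,900×€53.45 + (65,900/390.0)×12.9 + (390.0/2)×0.27×€53.45 = €3,527,348.91.
Lowest total cost is €3,527,348.91 at Q = 390.0.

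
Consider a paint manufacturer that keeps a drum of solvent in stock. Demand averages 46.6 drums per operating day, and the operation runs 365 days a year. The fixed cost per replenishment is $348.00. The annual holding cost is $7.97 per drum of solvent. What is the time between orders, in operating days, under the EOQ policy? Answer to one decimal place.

T ≈ 26.2 days

Annual demand D = 46.6 × 365 = 17,009.
Q* = √(2DS/H) = √(2 × 17,009 × 348 / 7.97) ≈ 1218.75.
Cycle time = Q*/D × 365 = 1218.75 / 17,009 × 365 ≈ 26.153 days.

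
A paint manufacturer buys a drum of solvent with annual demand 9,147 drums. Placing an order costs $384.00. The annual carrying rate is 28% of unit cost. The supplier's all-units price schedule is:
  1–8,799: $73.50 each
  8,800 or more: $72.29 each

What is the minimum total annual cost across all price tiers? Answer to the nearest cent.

TC* ≈ $684,328.32

Holding cost per unit per year at price C is H = 0.28·C.
For each price level, check whether its EOQ is feasible; otherwise the best quantity at that price is the breakpoint.
EOQ at $73.50 = 584.2 (feasible in tier 1): TC = 9,147×$73.50 + (9,147/584.2)×384 + (584.2/2)×0.28×$73.50 = $684,328.32.
EOQ at $72.29 = 589.1 < 8800, so use break Q=8800: TC = 9,147×$72.29 + (9,147/8800.0)×384 + (8800.0/2)×0.28×$72.29 = $750,697.05.
Lowest total cost among the candidates is at Q = 584.2.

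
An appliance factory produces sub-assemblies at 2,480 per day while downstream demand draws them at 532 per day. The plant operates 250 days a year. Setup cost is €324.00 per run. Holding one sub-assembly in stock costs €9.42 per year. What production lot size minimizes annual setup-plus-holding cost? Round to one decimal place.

Q* ≈ 3,412.9 sub-assemblies

Annual demand D = 532 × 250 = 133,000.
Production build-up factor (1 − d/p) = 1 − 532/2,480 = 0.7855.
Q* = √(2DS / (H(1 − d/p))) = √(2 × 133,000 × 324 / (9.42 × 0.7855)).
= √(86,184,000 / 7.3993) ≈ 3412.866.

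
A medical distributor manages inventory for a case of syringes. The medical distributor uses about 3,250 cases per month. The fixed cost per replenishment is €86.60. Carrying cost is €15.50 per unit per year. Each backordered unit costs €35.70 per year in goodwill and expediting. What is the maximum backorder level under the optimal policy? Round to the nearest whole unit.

Annual demand D = 3,250 × 12 = 39,000.
With planned backorders, Q* = √(2DS/H) · √((H+B)/B).
√(2DS/H) = √(2 × 39,000 × 86.6 / 15.5) = 660.147.
√((H+B)/B) = √((15.5+35.7)/35.7) = 1.1976.
Q* ≈ 790.572.
S* = Q* · H/(H+B) = 790.572 × 15.5/51.2 ≈ 239.333.

S* ≈ 239 cases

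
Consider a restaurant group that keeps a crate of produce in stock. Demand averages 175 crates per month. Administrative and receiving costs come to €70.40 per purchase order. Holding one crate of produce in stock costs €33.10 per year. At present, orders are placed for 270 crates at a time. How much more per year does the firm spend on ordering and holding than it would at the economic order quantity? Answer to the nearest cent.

Extra cost ≈ €1,887.64 per year

Annual demand D = 175 × 12 = 2,100.
EOQ = √(2DS/H) = √(2 × 2,100 × 70.4 / 33.1) ≈ 94.51.
Cost at Q* = (D/Q*)S + (Q*/2)H = √(2DSH) ≈ €3,128.42.
Cost at Q = 270: (2,100/270)×70.4 + (270/2)×33.1 = €547.56 + €4,468.50 = €5,016.06.
Excess = €5,016.06 − €3,128.42 = €1,887.64.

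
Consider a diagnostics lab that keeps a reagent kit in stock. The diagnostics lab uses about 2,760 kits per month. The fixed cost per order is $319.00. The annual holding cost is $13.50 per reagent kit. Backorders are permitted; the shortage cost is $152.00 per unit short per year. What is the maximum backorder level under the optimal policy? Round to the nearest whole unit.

S* ≈ 106 kits

Annual demand D = 2,760 × 12 = 33,120.
With planned backorders, Q* = √(2DS/H) · √((H+B)/B).
√(2DS/H) = √(2 × 33,120 × 319 / 13.5) = 1251.090.
√((H+B)/B) = √((13.5+152)/152) = 1.0435.
Q* ≈ 1305.467.
S* = Q* · H/(H+B) = 1305.467 × 13.5/165.5 ≈ 106.488.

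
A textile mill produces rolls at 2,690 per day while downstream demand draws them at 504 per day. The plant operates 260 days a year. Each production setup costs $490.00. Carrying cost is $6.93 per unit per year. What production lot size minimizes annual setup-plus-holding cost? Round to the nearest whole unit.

Annual demand D = 504 × 260 = 131,040.
Production build-up factor (1 − d/p) = 1 − 504/2,690 = 0.8126.
Q* = √(2DS / (H(1 − d/p))) = √(2 × 131,040 × 490 / (6.93 × 0.8126)).
= √(128,419,200 / 5.6316) ≈ 4775.286.

Q* ≈ 4,775 rolls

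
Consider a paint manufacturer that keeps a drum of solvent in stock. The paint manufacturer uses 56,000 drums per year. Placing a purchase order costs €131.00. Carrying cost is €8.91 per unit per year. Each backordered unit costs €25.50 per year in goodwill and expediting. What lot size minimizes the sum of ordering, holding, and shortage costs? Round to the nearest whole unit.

With planned backorders, Q* = √(2DS/H) · √((H+B)/B).
√(2DS/H) = √(2 × 56,000 × 131 / 8.91) = 1283.234.
√((H+B)/B) = √((8.91+25.5)/25.5) = 1.1616.
Q* ≈ 1490.658.

Q* ≈ 1,491 drums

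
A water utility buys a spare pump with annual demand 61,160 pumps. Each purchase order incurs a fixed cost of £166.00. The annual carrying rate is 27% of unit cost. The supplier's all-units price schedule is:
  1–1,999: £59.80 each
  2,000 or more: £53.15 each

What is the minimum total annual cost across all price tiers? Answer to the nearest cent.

TC* ≈ £3,270,080.78

Holding cost per unit per year at price C is H = 0.27·C.
For each price level, check whether its EOQ is feasible; otherwise the best quantity at that price is the breakpoint.
EOQ at £59.80 = 1121.4 (feasible in tier 1): TC = 61,160×£59.80 + (61,160/1121.4)×166 + (1121.4/2)×0.27×£59.80 = £3,675,474.53.
EOQ at £53.15 = 1189.5 < 2000, so use break Q=2000: TC = 61,160×£53.15 + (61,160/2000.0)×166 + (2000.0/2)×0.27×£53.15 = £3,270,080.78.
Lowest total cost among the candidates is at Q = 2000.0.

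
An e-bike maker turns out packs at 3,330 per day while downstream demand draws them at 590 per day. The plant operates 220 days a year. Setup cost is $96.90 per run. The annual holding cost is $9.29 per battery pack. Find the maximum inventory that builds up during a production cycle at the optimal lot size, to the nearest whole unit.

Annual demand D = 590 × 220 = 129,800.
Production build-up factor (1 − d/p) = 1 − 590/3,330 = 0.8228.
Q* = √(2DS / (H(1 − d/p))) = √(2 × 129,800 × 96.9 / (9.29 × 0.8228)).
= √(25,155,240 / 7.644) ≈ 1814.067.
Maximum inventory = Q*(1 − d/p) = 1814.067 × 0.8228 ≈ 1492.655.

I_max ≈ 1,493 packs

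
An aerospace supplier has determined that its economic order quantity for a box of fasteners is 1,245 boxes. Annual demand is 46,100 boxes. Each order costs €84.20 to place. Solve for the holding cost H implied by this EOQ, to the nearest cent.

H ≈ €5.01

The basic EOQ model gives Q* = √(2DS/H); rearrange for the unknown.
From Q* = √(2DS/H): H = 2DS / Q*² = 2 × 46,100 × 84.2 / 1,245² = 5.0085.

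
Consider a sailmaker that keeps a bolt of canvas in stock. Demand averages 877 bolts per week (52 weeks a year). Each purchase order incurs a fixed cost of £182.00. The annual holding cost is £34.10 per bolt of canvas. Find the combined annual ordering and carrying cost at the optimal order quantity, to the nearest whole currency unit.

Annual demand D = 877 × 52 = 45,604.
The optimal lot size = √(2DS/H) = √(2 × 45,604 × 182 / 34.1) ≈ 697.71.
At the optimum the two cost components are equal, so total cost = 2·(Q*/2)H = Q*·H.
Minimum total = √(2DSH) = √(2 × 45,604 × 182 × 34.1) ≈ 23791.912.

TC* ≈ £23,792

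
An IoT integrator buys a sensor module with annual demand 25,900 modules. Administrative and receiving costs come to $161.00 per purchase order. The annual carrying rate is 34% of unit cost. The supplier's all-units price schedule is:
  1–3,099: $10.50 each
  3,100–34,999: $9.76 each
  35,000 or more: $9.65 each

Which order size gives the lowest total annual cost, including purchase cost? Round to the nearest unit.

Holding cost per unit per year at price C is H = 0.34·C.
Evaluate total cost at each tier's feasible EOQ or, if the EOQ is below the tier, at the tier's minimum quantity.
EOQ at $10.50 = 1528.4 (feasible in tier 1): TC = 25,900×$10.50 + (25,900/1528.4)×161 + (1528.4/2)×0.34×$10.50 = $277,406.47.
EOQ at $9.76 = 1585.3 < 3100, so use break Q=3100: TC = 25,900×$9.76 + (25,900/3100.0)×161 + (3100.0/2)×0.34×$9.76 = $259,272.65.
EOQ at $9.65 = 1594.3 < 35000, so use break Q=35000: TC = 25,900×$9.65 + (25,900/35000.0)×161 + (35000.0/2)×0.34×$9.65 = $307,471.64.
Lowest total cost is $259,272.65 at Q = 3100.0.

Q* ≈ 3,100 modules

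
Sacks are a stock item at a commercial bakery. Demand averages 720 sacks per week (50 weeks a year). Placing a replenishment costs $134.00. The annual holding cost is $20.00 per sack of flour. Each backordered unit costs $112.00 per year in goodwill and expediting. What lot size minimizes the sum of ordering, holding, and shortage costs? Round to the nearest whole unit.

Annual demand D = 720 × 50 = 36,000.
With planned backorders, Q* = √(2DS/H) · √((H+B)/B).
√(2DS/H) = √(2 × 36,000 × 134 / 20) = 694.550.
√((H+B)/B) = √((20+112)/112) = 1.0856.
Q* ≈ 754.018.

Q* ≈ 754 sacks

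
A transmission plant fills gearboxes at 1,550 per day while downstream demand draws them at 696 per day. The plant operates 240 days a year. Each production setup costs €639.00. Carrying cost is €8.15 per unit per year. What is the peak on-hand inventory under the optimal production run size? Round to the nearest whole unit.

I_max ≈ 3,799 gearboxes

Annual demand D = 696 × 240 = 167,040.
Production build-up factor (1 − d/p) = 1 − 696/1,550 = 0.5510.
Q* = √(2DS / (H(1 − d/p))) = √(2 × 167,040 × 639 / (8.15 × 0.5510)).
= √(213,477,120 / 4.4904) ≈ 6894.992.
Maximum inventory = Q*(1 − d/p) = 6894.992 × 0.5510 ≈ 3798.918.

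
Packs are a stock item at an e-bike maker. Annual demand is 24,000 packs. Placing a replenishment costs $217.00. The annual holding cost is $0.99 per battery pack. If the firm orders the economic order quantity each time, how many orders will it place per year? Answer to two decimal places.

N ≈ 7.40 orders per year

Q* = √(2DS/H) = √(2 × 24,000 × 217 / 0.99) ≈ 3243.64.
Orders per year = D / Q* = 24,000 / 3243.64 ≈ 7.399.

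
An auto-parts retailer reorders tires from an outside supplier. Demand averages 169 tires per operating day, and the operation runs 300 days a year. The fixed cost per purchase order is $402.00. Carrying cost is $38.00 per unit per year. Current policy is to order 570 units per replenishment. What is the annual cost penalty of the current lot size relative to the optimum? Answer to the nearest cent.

Extra cost ≈ $7,229.68 per year

Annual demand D = 169 × 300 = 50,700.
EOQ = √(2DS/H) = √(2 × 50,700 × 402 / 38) ≈ 1035.71.
Cost at Q* = (D/Q*)S + (Q*/2)H = √(2DSH) ≈ $39,357.16.
Cost at Q = 570: (50,700/570)×402 + (570/2)×38 = $35,756.84 + $10,830.00 = $46,586.84.
Excess = $46,586.84 − $39,357.16 = $7,229.68.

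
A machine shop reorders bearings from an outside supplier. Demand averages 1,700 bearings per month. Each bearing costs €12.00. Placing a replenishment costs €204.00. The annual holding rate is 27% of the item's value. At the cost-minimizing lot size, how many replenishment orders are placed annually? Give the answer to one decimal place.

Annual demand D = 1,700 × 12 = 20,400.
Holding cost H = 0.27 × €12.00 = €3.2400 per unit per year.
EOQ = √(2DS/H) = √(2 × 20,400 × 204 / 3.24) ≈ 1602.78.
Orders per year = D / Q* = 20,400 / 1602.78 ≈ 12.728.

N ≈ 12.7 orders per year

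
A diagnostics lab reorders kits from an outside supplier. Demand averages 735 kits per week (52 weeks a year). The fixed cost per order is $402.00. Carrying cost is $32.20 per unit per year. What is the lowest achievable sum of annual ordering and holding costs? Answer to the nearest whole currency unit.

Annual demand D = 735 × 52 = 38,220.
The optimal lot size = √(2DS/H) = √(2 × 38,220 × 402 / 32.2) ≈ 976.89.
At the optimum the two cost components are equal, so total cost = 2·(Q*/2)H = Q*·H.
Minimum total = √(2DSH) = √(2 × 38,220 × 402 × 32.2) ≈ 31455.841.

TC* ≈ $31,456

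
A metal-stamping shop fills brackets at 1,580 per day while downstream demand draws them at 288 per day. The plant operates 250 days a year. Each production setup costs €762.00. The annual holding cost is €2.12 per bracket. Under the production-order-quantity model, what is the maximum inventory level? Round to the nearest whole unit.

Annual demand D = 288 × 250 = 72,000.
Production build-up factor (1 − d/p) = 1 − 288/1,580 = 0.8177.
Q* = √(2DS / (H(1 − d/p))) = √(2 × 72,000 × 762 / (2.12 × 0.8177)).
= √(109,728,000 / 1.7336) ≈ 7955.878.
Maximum inventory = Q*(1 − d/p) = 7955.878 × 0.8177 ≈ 6505.692.

I_max ≈ 6,506 brackets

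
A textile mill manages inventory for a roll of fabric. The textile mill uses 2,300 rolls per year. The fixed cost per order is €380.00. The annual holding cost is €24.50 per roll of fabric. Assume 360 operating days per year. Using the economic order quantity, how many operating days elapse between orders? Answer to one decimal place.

T ≈ 41.8 days

Q* = √(2DS/H) = √(2 × 2,300 × 380 / 24.5) ≈ 267.11.
Cycle time = Q*/D × 360 = 267.11 / 2,300 × 360 ≈ 41.808 days.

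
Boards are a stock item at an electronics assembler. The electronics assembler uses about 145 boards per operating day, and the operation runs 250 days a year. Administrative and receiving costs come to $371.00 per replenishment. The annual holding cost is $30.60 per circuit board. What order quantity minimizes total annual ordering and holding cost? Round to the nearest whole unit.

Annual demand D = 145 × 250 = 36,250.
EOQ = √(2DS / H) = √(2 × 36,250 × 371 / 30.6).
= √(26,897,500 / 30.6) = √879,003.268 ≈ 937.552.

Q* ≈ 938 boards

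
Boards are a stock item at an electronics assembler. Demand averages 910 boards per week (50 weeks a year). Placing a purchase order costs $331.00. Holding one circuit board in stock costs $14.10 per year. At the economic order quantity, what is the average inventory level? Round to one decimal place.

Average inventory ≈ 730.8 boards

Annual demand D = 910 × 50 = 45,500.
Q* = √(2DS/H) = √(2 × 45,500 × 331 / 14.1) ≈ 1461.59.
Average inventory = Q*/2 ≈ 1461.59 / 2 = 730.794.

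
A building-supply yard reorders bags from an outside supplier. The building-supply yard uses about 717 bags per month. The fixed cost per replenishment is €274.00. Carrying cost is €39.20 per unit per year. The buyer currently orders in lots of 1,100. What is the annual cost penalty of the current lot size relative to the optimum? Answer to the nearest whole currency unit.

Annual demand D = 717 × 12 = 8,604.
EOQ = √(2DS/H) = √(2 × 8,604 × 274 / 39.2) ≈ 346.81.
Cost at Q* = (D/Q*)S + (Q*/2)H = √(2DSH) ≈ €13,595.13.
Cost at Q = 1,100: (8,604/1,100)×274 + (1,100/2)×39.2 = €2,143.18 + €21,560.00 = €23,703.18.
Excess = €23,703.18 − €13,595.13 = €10,108.04.

Extra cost ≈ €10,108 per year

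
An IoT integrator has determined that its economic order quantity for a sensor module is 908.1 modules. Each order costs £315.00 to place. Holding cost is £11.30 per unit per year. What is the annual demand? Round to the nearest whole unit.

D ≈ 14,791 modules per year

Invert the EOQ relation Q*² = 2DS/H.
From Q* = √(2DS/H): D = Q*²H / (2S) = 908.1² × 11.3 / (2 × 315) = 14791.263.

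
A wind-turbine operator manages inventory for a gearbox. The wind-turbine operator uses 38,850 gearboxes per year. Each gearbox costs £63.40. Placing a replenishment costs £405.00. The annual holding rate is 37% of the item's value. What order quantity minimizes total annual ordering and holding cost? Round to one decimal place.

Holding cost H = 0.37 × £63.40 = £23.4580 per unit per year.
EOQ = √(2DS / H) = √(2 × 38,850 × 405 / 23.458).
= √(31,468,500 / 23.458) = √1,341,482.6498 ≈ 1158.224.

Q* ≈ 1,158.2 gearboxes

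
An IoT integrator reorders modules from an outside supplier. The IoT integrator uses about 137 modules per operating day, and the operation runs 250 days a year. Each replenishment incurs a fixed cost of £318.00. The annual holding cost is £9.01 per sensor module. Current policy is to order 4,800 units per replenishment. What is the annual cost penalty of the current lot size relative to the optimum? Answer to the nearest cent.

Extra cost ≈ £9,883.61 per year

Annual demand D = 137 × 250 = 34,250.
EOQ = √(2DS/H) = √(2 × 34,250 × 318 / 9.01) ≈ 1554.88.
Cost at Q* = (D/Q*)S + (Q*/2)H = √(2DSH) ≈ £14,009.46.
Cost at Q = 4,800: (34,250/4,800)×318 + (4,800/2)×9.01 = £2,269.06 + £21,624.00 = £23,893.06.
Excess = £23,893.06 − £14,009.46 = £9,883.61.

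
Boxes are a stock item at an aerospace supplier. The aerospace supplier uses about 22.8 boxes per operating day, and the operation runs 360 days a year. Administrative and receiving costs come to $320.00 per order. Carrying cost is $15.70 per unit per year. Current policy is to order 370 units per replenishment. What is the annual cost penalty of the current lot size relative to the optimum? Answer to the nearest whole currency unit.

Annual demand D = 22.8 × 360 = 8,208.
EOQ = √(2DS/H) = √(2 × 8,208 × 320 / 15.7) ≈ 578.44.
Cost at Q* = (D/Q*)S + (Q*/2)H = √(2DSH) ≈ $9,081.52.
Cost at Q = 370: (8,208/370)×320 + (370/2)×15.7 = $7,098.81 + $2,904.50 = $10,003.31.
Excess = $10,003.31 − $9,081.52 = $921.79.

Extra cost ≈ $922 per year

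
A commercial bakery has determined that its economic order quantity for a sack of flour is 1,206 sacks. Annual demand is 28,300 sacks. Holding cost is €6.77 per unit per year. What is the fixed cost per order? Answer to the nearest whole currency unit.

S ≈ €174

Squaring Q* = √(2DS/H) gives Q*² = 2DS/H.
From Q* = √(2DS/H): S = Q*²H / (2D) = 1,206² × 6.77 / (2 × 28,300) = 173.9670.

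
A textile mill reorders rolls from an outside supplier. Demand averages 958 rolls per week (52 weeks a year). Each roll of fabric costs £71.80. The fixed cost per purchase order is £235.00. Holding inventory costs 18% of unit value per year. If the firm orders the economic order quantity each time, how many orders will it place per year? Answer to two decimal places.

N ≈ 37.01 orders per year

Annual demand D = 958 × 52 = 49,816.
Holding cost H = 0.18 × £71.80 = £12.9240 per unit per year.
Q* = √(2DS/H) = √(2 × 49,816 × 235 / 12.924) ≈ 1345.97.
Orders per year = D / Q* = 49,816 / 1345.97 ≈ 37.011.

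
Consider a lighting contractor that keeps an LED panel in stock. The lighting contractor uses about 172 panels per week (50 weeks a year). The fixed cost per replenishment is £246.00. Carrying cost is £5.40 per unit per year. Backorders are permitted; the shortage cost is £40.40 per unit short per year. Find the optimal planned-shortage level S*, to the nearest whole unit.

S* ≈ 111 panels

Annual demand D = 172 × 50 = 8,600.
With planned backorders, Q* = √(2DS/H) · √((H+B)/B).
√(2DS/H) = √(2 × 8,600 × 246 / 5.4) = 885.187.
√((H+B)/B) = √((5.4+40.4)/40.4) = 1.0647.
Q* ≈ 942.490.
S* = Q* · H/(H+B) = 942.490 × 5.4/45.8 ≈ 111.123.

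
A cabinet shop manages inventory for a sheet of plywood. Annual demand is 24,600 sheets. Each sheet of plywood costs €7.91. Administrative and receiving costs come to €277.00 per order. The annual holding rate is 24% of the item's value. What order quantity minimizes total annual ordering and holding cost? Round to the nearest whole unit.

Q* ≈ 2,679 sheets

Holding cost H = 0.24 × €7.91 = €1.8984 per unit per year.
EOQ = √(2DS / H) = √(2 × 24,600 × 277 / 1.8984).
= √(13,628,400 / 1.8984) = √7,178,887.4842 ≈ 2679.345.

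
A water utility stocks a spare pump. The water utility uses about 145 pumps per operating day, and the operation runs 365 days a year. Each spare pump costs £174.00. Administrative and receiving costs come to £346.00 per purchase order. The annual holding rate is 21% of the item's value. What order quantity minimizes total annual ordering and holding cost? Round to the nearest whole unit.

Q* ≈ 1,001 pumps

Annual demand D = 145 × 365 = 52,925.
Holding cost H = 0.21 × £174.00 = £36.5400 per unit per year.
EOQ = √(2DS / H) = √(2 × 52,925 × 346 / 36.54).
= √(36,624,100 / 36.54) = √1,002,301.5873 ≈ 1001.150.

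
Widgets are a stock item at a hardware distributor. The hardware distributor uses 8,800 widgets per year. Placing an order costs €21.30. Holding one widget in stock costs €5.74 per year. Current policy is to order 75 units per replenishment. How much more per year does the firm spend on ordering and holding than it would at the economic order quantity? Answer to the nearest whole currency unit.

EOQ = √(2DS/H) = √(2 × 8,800 × 21.3 / 5.74) ≈ 255.56.
Cost at Q* = (D/Q*)S + (Q*/2)H = √(2DSH) ≈ €1,466.91.
Cost at Q = 75: (8,800/75)×21.3 + (75/2)×5.74 = €2,499.20 + €215.25 = €2,714.45.
Excess = €2,714.45 − €1,466.91 = €1,247.54.

Extra cost ≈ €1,248 per year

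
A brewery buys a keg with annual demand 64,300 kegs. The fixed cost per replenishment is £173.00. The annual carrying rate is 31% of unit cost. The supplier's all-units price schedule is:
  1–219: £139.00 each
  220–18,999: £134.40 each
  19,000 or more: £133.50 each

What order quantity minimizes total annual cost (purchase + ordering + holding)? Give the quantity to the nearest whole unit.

Q* ≈ 731 kegs

Holding cost per unit per year at price C is H = 0.31·C.
Candidates are each tier's EOQ (if it falls in that tier) and each price-break quantity.
Tier 1 (£139.00): EOQ = 718.5 exceeds tier's upper bound 219, so this tier is dominated.
EOQ at £134.40 = 730.7 (feasible in tier 2): TC = 64,300×£134.40 + (64,300/730.7)×173 + (730.7/2)×0.31×£134.40 = £8,672,365.56.
EOQ at £133.50 = 733.2 < 19000, so use break Q=19000: TC = 64,300×£133.50 + (64,300/19000.0)×173 + (19000.0/2)×0.31×£133.50 = £8,977,792.97.
Lowest total cost is £8,672,365.56 at Q = 730.7.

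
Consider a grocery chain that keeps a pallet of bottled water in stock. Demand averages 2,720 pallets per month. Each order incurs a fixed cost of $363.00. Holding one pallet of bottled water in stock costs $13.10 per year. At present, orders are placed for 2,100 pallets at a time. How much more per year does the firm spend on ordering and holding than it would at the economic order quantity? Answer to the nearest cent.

Extra cost ≈ $1,778.15 per year

Annual demand D = 2,720 × 12 = 32,640.
EOQ = √(2DS/H) = √(2 × 32,640 × 363 / 13.1) ≈ 1344.95.
Cost at Q* = (D/Q*)S + (Q*/2)H = √(2DSH) ≈ $17,618.91.
Cost at Q = 2,100: (32,640/2,100)×363 + (2,100/2)×13.1 = $5,642.06 + $13,755.00 = $19,397.06.
Excess = $19,397.06 − $17,618.91 = $1,778.15.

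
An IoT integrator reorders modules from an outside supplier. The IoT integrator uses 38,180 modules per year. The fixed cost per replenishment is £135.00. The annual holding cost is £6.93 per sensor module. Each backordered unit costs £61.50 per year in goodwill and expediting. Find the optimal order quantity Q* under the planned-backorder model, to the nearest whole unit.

Q* ≈ 1,287 modules

With planned backorders, Q* = √(2DS/H) · √((H+B)/B).
√(2DS/H) = √(2 × 38,180 × 135 / 6.93) = 1219.644.
√((H+B)/B) = √((6.93+61.5)/61.5) = 1.0548.
Q* ≈ 1286.527.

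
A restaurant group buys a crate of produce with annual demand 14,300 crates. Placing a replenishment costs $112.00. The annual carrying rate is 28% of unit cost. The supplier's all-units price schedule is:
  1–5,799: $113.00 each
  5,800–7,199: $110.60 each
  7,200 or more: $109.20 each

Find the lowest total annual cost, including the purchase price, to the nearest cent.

TC* ≈ $1,625,967.24

Holding cost per unit per year at price C is H = 0.28·C.
Evaluate total cost at each tier's feasible EOQ or, if the EOQ is below the tier, at the tier's minimum quantity.
EOQ at $113.00 = 318.2 (feasible in tier 1): TC = 14,300×$113.00 + (14,300/318.2)×112 + (318.2/2)×0.28×$113.00 = $1,625,967.24.
EOQ at $110.60 = 321.6 < 5800, so use break Q=5800: TC = 14,300×$110.60 + (14,300/5800.0)×112 + (5800.0/2)×0.28×$110.60 = $1,671,663.34.
EOQ at $109.20 = 323.7 < 7200, so use break Q=7200: TC = 14,300×$109.20 + (14,300/7200.0)×112 + (7200.0/2)×0.28×$109.20 = $1,671,856.04.
Lowest total cost among the candidates is at Q = 318.2.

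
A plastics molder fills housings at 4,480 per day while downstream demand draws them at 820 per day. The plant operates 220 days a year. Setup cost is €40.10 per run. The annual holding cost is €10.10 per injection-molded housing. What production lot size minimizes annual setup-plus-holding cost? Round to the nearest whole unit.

Annual demand D = 820 × 220 = 180,400.
Production build-up factor (1 − d/p) = 1 − 820/4,480 = 0.8170.
Q* = √(2DS / (H(1 − d/p))) = √(2 × 180,400 × 40.1 / (10.1 × 0.8170)).
= √(14,468,080 / 8.2513) ≈ 1324.168.

Q* ≈ 1,324 housings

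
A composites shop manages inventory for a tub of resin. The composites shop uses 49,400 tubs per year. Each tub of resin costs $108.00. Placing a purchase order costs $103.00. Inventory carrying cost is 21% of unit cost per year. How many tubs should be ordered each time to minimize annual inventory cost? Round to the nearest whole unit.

Q* ≈ 670 tubs

Holding cost H = 0.21 × $108.00 = $22.6800 per unit per year.
EOQ = √(2DS / H) = √(2 × 49,400 × 103 / 22.68).
= √(10,176,400 / 22.68) = √448,694.8854 ≈ 669.847.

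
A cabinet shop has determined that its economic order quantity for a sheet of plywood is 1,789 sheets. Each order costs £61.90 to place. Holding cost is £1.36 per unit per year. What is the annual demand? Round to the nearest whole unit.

Squaring Q* = √(2DS/H) gives Q*² = 2DS/H.
From Q* = √(2DS/H): D = Q*²H / (2S) = 1,789² × 1.36 / (2 × 61.9) = 35159.197.

D ≈ 35,159 sheets per year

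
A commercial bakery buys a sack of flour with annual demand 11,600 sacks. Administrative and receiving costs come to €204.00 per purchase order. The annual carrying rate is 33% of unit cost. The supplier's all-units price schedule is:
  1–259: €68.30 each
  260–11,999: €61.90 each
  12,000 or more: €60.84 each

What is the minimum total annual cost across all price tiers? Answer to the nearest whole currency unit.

TC* ≈ €727,872

Holding cost per unit per year at price C is H = 0.33·C.
For each price level, check whether its EOQ is feasible; otherwise the best quantity at that price is the breakpoint.
Tier 1 (€68.30): EOQ = 458.2 exceeds tier's upper bound 259, so this tier is dominated.
EOQ at €61.90 = 481.3 (feasible in tier 2): TC = 11,600×€61.90 + (11,600/481.3)×204 + (481.3/2)×0.33×€61.90 = €727,872.44.
EOQ at €60.84 = 485.5 < 12000, so use break Q=12000: TC = 11,600×€60.84 + (11,600/12000.0)×204 + (12000.0/2)×0.33×€60.84 = €826,404.40.
Lowest total cost among the candidates is at Q = 481.3.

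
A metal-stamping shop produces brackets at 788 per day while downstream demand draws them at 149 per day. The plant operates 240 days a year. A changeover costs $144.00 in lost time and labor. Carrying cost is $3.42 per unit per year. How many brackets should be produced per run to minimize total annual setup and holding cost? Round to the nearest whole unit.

Annual demand D = 149 × 240 = 35,760.
Production build-up factor (1 − d/p) = 1 − 149/788 = 0.8109.
Q* = √(2DS / (H(1 − d/p))) = √(2 × 35,760 × 144 / (3.42 × 0.8109)).
= √(10,298,880 / 2.7733) ≈ 1927.057.

Q* ≈ 1,927 brackets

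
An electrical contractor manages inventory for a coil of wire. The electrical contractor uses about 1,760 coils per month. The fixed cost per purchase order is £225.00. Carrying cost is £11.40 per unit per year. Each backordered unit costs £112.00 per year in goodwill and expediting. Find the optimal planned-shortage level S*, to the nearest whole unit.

Annual demand D = 1,760 × 12 = 21,120.
With planned backorders, Q* = √(2DS/H) · √((H+B)/B).
√(2DS/H) = √(2 × 21,120 × 225 / 11.4) = 913.063.
√((H+B)/B) = √((11.4+112)/112) = 1.0497.
Q* ≈ 958.406.
S* = Q* · H/(H+B) = 958.406 × 11.4/123.4 ≈ 88.540.

S* ≈ 89 coils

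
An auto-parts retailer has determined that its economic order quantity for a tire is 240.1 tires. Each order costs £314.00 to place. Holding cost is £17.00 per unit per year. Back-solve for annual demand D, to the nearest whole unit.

Invert the EOQ relation Q*² = 2DS/H.
From Q* = √(2DS/H): D = Q*²H / (2S) = 240.1² × 17 / (2 × 314) = 1560.535.

D ≈ 1,561 tires per year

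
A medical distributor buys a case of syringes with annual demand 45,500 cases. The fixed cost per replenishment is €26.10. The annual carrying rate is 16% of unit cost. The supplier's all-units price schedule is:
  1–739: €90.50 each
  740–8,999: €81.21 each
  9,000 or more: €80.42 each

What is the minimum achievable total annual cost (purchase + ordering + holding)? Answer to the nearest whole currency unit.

TC* ≈ €3,701,467

Holding cost per unit per year at price C is H = 0.16·C.
Candidates are each tier's EOQ (if it falls in that tier) and each price-break quantity.
EOQ at €90.50 = 405.0 (feasible in tier 1): TC = 45,500×€90.50 + (45,500/405.0)×26.1 + (405.0/2)×0.16×€90.50 = €4,123,614.42.
EOQ at €81.21 = 427.5 < 740, so use break Q=740: TC = 45,500×€81.21 + (45,500/740.0)×26.1 + (740.0/2)×0.16×€81.21 = €3,701,467.43.
EOQ at €80.42 = 429.6 < 9000, so use break Q=9000: TC = 45,500×€80.42 + (45,500/9000.0)×26.1 + (9000.0/2)×0.16×€80.42 = €3,717,144.35.
Lowest total cost among the candidates is at Q = 740.0.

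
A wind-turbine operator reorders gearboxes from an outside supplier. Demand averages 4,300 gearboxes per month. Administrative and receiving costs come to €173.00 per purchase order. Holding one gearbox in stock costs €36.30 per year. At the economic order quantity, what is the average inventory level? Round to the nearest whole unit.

Annual demand D = 4,300 × 12 = 51,600.
EOQ = √(2DS/H) = √(2 × 51,600 × 173 / 36.3) ≈ 701.31.
Average inventory = Q*/2 ≈ 701.31 / 2 = 350.655.

Average inventory ≈ 351 gearboxes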